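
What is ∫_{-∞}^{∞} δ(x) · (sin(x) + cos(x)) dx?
1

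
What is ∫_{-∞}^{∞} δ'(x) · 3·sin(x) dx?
-3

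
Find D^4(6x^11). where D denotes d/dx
47520 x^{7}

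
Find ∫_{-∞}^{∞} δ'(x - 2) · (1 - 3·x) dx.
3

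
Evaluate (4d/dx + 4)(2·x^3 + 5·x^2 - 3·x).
8 x^{3} + 44 x^{2} + 28 x - 12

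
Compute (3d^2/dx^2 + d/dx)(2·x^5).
10 x^{3} \left(x + 12\right)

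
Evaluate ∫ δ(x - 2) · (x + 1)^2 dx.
9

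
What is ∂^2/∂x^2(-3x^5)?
- 60 x^{3}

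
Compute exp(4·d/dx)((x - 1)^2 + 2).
x^{2} + 6 x + 11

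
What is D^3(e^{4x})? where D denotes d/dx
64 e^{4 x}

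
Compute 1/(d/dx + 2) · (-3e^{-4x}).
\frac{3 e^{- 4 x}}{2}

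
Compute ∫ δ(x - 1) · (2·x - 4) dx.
-2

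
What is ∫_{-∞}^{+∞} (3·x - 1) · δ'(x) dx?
-3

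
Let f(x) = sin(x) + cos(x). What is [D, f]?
- \sin{\left(x \right)} + \cos{\left(x \right)}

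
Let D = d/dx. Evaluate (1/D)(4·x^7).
\frac{x^{8}}{2}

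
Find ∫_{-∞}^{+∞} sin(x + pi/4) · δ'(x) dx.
- \frac{\sqrt{2}}{2}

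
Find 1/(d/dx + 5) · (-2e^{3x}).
- \frac{e^{3 x}}{4}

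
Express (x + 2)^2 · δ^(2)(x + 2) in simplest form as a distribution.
2\delta(x + 2)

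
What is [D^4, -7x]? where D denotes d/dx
-28D^{3}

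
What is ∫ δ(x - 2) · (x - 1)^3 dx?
1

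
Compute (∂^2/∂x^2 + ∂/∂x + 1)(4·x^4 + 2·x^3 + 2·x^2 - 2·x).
4 x^{4} + 18 x^{3} + 56 x^{2} + 14 x + 2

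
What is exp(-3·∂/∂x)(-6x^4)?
- 6 x^{4} + 72 x^{3} - 324 x^{2} + 648 x - 486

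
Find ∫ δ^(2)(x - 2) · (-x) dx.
0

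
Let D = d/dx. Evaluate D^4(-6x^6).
- 2160 x^{2}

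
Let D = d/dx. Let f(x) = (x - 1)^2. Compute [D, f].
2 x - 2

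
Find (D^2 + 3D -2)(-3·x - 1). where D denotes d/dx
6 x - 7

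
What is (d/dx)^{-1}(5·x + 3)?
\frac{5 x^{2}}{2} + 3 x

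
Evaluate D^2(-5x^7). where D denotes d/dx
- 210 x^{5}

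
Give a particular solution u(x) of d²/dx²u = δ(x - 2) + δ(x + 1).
\frac{|x - 2|}{2} + \frac{|x + 1|}{2}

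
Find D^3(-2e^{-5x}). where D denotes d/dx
250 e^{- 5 x}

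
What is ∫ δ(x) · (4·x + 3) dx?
3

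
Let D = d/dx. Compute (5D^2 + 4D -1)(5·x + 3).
17 - 5 x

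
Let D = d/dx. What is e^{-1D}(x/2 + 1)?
\frac{x}{2} + \frac{1}{2}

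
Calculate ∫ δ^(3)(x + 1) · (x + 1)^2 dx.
0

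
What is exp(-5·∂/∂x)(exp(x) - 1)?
e^{x - 5} - 1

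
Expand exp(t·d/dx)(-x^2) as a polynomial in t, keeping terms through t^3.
- t^{2} - 2 t x - x^{2}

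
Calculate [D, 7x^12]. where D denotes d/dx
84 x^{11}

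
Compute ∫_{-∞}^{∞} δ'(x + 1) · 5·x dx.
-5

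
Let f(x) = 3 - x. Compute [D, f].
-1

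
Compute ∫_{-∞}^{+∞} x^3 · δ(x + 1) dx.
-1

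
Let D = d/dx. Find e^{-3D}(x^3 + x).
x^{3} - 9 x^{2} + 28 x - 30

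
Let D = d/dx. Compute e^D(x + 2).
x + 3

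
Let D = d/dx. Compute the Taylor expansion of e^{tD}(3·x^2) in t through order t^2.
3 t^{2} + 6 t x + 3 x^{2}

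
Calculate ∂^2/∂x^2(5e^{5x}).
125 e^{5 x}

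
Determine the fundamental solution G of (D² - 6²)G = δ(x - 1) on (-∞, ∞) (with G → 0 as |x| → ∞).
-\frac{e^{-6|x - 1|}}{12}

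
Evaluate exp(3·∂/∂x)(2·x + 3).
2 x + 9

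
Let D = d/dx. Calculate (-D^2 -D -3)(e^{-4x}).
- 15 e^{- 4 x}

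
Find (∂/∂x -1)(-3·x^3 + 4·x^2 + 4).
3 x^{3} - 13 x^{2} + 8 x - 4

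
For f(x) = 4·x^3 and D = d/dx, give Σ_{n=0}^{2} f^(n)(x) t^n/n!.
4 x \left(3 t^{2} + 3 t x + x^{2}\right)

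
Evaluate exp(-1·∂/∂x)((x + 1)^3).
x^{3}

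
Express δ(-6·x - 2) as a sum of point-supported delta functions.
\frac{\delta(x + 1/3)}{6}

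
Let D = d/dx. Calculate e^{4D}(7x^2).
7 x^{2} + 56 x + 112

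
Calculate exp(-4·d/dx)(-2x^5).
- 2 x^{5} + 40 x^{4} - 320 x^{3} + 1280 x^{2} - 2560 x + 2048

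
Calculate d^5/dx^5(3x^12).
285120 x^{7}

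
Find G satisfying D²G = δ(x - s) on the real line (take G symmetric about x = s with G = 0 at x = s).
\frac{|x - s|}{2}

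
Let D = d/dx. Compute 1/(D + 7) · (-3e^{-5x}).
- \frac{3 e^{- 5 x}}{2}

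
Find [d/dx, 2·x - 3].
2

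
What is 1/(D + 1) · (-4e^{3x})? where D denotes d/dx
- e^{3 x}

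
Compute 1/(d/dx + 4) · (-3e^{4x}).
- \frac{3 e^{4 x}}{8}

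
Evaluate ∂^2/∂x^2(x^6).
30 x^{4}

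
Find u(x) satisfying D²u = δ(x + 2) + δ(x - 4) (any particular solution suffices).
\frac{|x + 2|}{2} + \frac{|x - 4|}{2}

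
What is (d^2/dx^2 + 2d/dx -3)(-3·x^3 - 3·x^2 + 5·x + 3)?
9 x^{3} - 9 x^{2} - 45 x - 5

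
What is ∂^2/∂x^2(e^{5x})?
25 e^{5 x}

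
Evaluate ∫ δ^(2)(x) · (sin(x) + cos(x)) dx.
-1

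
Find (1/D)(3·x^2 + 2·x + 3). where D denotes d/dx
x^{3} + x^{2} + 3 x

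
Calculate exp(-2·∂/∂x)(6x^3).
6 x^{3} - 36 x^{2} + 72 x - 48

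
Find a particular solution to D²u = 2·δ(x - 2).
|x - 2|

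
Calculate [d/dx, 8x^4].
32 x^{3}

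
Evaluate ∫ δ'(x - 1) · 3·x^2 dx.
-6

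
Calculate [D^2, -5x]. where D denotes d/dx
-10D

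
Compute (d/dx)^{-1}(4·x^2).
\frac{4 x^{3}}{3}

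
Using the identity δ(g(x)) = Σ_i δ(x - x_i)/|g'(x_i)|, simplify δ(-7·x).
\frac{\delta(x)}{7}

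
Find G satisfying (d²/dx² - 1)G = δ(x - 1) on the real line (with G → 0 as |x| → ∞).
-\frac{e^{-|x - 1|}}{2}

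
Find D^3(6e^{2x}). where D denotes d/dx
48 e^{2 x}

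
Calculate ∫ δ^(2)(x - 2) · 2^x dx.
4 \log{\left(2 \right)}^{2}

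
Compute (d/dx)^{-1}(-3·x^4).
- \frac{3 x^{5}}{5}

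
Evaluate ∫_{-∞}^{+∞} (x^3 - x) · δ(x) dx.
0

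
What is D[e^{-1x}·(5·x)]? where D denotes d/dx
5 \left(1 - x\right) e^{- x}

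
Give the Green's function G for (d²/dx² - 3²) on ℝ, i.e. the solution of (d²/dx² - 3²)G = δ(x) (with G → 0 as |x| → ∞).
-\frac{e^{-3|x|}}{6}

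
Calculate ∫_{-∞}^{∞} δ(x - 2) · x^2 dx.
4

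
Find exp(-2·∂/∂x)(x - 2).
x - 4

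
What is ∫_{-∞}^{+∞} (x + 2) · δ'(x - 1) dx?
-1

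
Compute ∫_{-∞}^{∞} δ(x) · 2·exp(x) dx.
2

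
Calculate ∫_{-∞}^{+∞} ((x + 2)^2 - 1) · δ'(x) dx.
-4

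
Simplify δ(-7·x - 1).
\frac{\delta(x + 1/7)}{7}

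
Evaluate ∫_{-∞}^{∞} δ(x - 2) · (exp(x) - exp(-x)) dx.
2 \sinh{\left(2 \right)}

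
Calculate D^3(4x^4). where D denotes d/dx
96 x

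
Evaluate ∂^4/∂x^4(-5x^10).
- 25200 x^{6}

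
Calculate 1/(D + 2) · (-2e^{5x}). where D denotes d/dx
- \frac{2 e^{5 x}}{7}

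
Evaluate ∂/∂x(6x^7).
42 x^{6}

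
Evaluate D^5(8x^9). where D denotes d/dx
120960 x^{4}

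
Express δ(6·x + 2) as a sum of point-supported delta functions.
\frac{\delta(x + 1/3)}{6}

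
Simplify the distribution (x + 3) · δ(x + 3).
0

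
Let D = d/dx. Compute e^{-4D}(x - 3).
x - 7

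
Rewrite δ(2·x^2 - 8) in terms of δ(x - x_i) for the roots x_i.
\frac{\delta(x - 2) + \delta(x + 2)}{8}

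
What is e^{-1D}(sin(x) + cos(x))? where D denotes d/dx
\sqrt{2} \cos{\left(- x + \frac{\pi}{4} + 1 \right)}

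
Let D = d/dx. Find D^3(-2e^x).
- 2 e^{x}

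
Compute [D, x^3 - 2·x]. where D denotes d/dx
3 x^{2} - 2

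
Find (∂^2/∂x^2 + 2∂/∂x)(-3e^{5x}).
- 105 e^{5 x}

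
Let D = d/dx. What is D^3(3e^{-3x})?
- 81 e^{- 3 x}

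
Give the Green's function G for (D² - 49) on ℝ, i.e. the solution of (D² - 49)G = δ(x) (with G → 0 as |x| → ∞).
-\frac{e^{-7|x|}}{14}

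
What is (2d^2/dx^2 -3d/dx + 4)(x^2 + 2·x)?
4 x^{2} + 2 x - 2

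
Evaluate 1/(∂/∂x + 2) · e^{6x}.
\frac{e^{6 x}}{8}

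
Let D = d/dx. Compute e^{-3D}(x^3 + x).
x^{3} - 9 x^{2} + 28 x - 30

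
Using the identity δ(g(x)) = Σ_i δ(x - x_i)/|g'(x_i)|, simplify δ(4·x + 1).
\frac{\delta(x + 1/4)}{4}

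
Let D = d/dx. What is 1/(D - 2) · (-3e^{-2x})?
\frac{3 e^{- 2 x}}{4}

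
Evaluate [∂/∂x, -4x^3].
- 12 x^{2}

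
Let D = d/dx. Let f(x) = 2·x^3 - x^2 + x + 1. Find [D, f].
6 x^{2} - 2 x + 1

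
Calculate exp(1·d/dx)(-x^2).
- x^{2} - 2 x - 1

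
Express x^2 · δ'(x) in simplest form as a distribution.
0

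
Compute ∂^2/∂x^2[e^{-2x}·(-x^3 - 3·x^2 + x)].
2 \left(- 2 x^{3} + 11 x - 5\right) e^{- 2 x}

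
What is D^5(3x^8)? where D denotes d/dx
20160 x^{3}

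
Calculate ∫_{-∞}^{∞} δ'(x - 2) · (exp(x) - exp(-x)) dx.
- 2 \cosh{\left(2 \right)}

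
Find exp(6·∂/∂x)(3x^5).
3 x^{5} + 90 x^{4} + 1080 x^{3} + 6480 x^{2} + 19440 x + 23328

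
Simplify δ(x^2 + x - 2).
\frac{\delta(x - 1) + \delta(x + 2)}{3}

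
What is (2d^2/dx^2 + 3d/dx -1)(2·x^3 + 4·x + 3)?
- 2 x^{3} + 18 x^{2} + 20 x + 9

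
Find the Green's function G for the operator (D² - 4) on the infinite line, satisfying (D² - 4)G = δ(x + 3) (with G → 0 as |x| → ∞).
-\frac{e^{-2|x + 3|}}{4}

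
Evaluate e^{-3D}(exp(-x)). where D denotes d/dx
e^{3 - x}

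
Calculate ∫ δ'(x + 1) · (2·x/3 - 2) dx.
- \frac{2}{3}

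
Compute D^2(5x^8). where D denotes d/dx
280 x^{6}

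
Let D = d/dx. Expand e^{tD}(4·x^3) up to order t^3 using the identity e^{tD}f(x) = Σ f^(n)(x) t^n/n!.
4 t^{3} + 12 t^{2} x + 12 t x^{2} + 4 x^{3}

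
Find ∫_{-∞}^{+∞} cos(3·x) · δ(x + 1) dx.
\cos{\left(3 \right)}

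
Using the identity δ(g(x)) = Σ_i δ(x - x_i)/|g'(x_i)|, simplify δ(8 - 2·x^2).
\frac{\delta(x - 2) + \delta(x + 2)}{8}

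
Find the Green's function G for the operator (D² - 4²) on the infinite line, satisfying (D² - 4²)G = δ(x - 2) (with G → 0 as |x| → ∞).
-\frac{e^{-4|x - 2|}}{8}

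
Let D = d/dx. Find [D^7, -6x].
-42D^{6}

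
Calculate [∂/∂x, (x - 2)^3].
3 \left(x - 2\right)^{2}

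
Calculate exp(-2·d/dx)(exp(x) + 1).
e^{x - 2} + 1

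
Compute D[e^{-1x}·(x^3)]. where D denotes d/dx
x^{2} \left(3 - x\right) e^{- x}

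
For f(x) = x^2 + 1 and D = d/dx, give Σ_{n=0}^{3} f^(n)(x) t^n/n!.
t^{2} + 2 t x + x^{2} + 1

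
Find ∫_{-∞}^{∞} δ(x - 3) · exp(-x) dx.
e^{-3}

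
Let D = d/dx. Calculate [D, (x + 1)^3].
3 \left(x + 1\right)^{2}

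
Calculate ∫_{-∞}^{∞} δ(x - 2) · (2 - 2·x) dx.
-2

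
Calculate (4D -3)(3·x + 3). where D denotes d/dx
3 - 9 x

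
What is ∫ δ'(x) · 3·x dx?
-3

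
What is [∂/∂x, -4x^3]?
- 12 x^{2}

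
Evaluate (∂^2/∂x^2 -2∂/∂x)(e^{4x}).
8 e^{4 x}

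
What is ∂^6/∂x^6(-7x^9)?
- 423360 x^{3}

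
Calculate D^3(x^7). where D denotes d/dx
210 x^{4}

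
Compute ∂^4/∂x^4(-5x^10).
- 25200 x^{6}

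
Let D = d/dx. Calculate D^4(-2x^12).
- 23760 x^{8}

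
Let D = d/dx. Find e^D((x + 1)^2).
x^{2} + 4 x + 4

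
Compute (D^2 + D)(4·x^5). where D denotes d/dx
20 x^{3} \left(x + 4\right)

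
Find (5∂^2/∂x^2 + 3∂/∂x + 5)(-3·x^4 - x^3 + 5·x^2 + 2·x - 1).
- 15 x^{4} - 41 x^{3} - 164 x^{2} + 10 x + 51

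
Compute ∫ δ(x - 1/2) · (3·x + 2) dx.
\frac{7}{2}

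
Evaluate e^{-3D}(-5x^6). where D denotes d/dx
- 5 x^{6} + 90 x^{5} - 675 x^{4} + 2700 x^{3} - 6075 x^{2} + 7290 x - 3645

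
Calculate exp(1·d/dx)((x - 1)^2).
x^{2}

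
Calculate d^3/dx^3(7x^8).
2352 x^{5}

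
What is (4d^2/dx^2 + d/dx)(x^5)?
5 x^{3} \left(x + 16\right)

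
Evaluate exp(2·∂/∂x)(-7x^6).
- 7 x^{6} - 84 x^{5} - 420 x^{4} - 1120 x^{3} - 1680 x^{2} - 1344 x - 448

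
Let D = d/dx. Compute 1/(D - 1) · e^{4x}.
\frac{e^{4 x}}{3}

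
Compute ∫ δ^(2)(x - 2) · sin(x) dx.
- \sin{\left(2 \right)}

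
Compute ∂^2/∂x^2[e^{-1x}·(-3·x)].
3 \left(2 - x\right) e^{- x}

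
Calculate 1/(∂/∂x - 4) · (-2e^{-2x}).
\frac{e^{- 2 x}}{3}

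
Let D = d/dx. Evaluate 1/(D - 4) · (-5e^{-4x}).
\frac{5 e^{- 4 x}}{8}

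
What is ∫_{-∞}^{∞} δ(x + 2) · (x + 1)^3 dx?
-1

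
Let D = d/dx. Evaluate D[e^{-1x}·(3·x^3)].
3 x^{2} \left(3 - x\right) e^{- x}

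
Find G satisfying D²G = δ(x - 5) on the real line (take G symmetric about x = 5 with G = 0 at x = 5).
\frac{|x - 5|}{2}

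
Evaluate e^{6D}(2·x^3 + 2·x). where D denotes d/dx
2 x^{3} + 36 x^{2} + 218 x + 444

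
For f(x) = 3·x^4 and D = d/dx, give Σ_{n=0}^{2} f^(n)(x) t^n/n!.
3 x^{2} \left(6 t^{2} + 4 t x + x^{2}\right)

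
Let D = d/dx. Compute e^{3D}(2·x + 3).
2 x + 9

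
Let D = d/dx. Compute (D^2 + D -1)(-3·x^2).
3 x^{2} - 6 x - 6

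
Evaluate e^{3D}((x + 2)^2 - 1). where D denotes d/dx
x^{2} + 10 x + 24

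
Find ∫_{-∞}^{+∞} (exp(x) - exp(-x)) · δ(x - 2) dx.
2 \sinh{\left(2 \right)}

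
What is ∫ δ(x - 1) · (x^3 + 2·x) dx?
3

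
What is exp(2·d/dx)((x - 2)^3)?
x^{3}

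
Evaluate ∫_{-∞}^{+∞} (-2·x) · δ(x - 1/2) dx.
-1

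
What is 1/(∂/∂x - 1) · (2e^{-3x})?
- \frac{e^{- 3 x}}{2}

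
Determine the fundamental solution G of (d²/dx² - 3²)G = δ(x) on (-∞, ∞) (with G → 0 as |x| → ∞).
-\frac{e^{-3|x|}}{6}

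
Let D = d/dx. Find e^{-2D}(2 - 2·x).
6 - 2 x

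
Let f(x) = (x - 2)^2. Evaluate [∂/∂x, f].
2 x - 4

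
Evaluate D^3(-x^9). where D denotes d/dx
- 504 x^{6}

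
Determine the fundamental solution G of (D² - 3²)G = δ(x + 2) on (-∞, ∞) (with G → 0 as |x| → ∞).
-\frac{e^{-3|x + 2|}}{6}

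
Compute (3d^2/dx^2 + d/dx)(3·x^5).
15 x^{3} \left(x + 12\right)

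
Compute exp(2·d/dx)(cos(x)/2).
\frac{\cos{\left(x + 2 \right)}}{2}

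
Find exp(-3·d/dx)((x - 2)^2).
x^{2} - 10 x + 25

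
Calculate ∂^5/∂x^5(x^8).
6720 x^{3}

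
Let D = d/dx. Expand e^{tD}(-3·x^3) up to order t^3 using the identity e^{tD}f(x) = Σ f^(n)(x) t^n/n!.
- 3 t^{3} - 9 t^{2} x - 9 t x^{2} - 3 x^{3}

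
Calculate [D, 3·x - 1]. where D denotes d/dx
3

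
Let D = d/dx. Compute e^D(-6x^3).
- 6 x^{3} - 18 x^{2} - 18 x - 6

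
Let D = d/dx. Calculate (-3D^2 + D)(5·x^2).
10 x - 30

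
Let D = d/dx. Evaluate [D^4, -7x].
-28D^{3}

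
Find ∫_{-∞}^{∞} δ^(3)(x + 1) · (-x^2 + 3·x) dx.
0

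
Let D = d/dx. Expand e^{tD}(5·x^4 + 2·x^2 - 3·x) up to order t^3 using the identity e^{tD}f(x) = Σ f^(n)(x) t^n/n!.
20 t^{3} x + t^{2} \left(30 x^{2} + 2\right) + t \left(20 x^{3} + 4 x - 3\right) + 5 x^{4} + 2 x^{2} - 3 x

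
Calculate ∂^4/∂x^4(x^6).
360 x^{2}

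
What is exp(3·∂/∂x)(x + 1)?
x + 4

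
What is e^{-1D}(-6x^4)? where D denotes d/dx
- 6 x^{4} + 24 x^{3} - 36 x^{2} + 24 x - 6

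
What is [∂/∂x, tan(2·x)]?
\frac{2}{\cos^{2}{\left(2 x \right)}}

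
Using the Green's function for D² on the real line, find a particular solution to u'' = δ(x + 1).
\frac{|x + 1|}{2}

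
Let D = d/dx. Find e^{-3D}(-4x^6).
- 4 x^{6} + 72 x^{5} - 540 x^{4} + 2160 x^{3} - 4860 x^{2} + 5832 x - 2916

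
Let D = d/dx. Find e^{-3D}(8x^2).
8 x^{2} - 48 x + 72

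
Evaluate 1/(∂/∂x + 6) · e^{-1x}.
\frac{e^{- x}}{5}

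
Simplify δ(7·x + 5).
\frac{\delta(x + 5/7)}{7}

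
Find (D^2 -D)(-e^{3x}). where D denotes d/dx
- 6 e^{3 x}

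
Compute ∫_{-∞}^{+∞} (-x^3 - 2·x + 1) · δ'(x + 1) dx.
5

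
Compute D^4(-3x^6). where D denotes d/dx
- 1080 x^{2}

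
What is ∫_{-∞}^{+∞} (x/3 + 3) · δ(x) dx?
3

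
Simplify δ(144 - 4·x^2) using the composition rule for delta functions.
\frac{\delta(x - 6) + \delta(x + 6)}{48}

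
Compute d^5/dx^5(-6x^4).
0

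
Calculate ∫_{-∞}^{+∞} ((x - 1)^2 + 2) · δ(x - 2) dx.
3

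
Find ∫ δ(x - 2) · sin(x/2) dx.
\sin{\left(1 \right)}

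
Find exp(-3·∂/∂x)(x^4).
x^{4} - 12 x^{3} + 54 x^{2} - 108 x + 81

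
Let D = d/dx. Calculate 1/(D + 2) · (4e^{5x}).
\frac{4 e^{5 x}}{7}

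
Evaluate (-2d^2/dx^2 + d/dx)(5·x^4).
20 x^{2} \left(x - 6\right)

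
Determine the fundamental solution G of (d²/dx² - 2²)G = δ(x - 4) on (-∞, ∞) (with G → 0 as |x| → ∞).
-\frac{e^{-2|x - 4|}}{4}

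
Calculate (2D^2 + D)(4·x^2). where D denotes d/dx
8 x + 16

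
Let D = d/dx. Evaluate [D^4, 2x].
8D^{3}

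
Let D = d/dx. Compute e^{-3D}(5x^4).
5 x^{4} - 60 x^{3} + 270 x^{2} - 540 x + 405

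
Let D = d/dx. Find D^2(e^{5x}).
25 e^{5 x}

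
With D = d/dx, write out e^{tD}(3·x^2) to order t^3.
3 t^{2} + 6 t x + 3 x^{2}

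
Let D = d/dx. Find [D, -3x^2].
- 6 x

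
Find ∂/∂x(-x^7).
- 7 x^{6}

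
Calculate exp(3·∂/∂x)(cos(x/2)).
\cos{\left(\frac{x}{2} + \frac{3}{2} \right)}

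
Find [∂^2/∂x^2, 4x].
8\frac{d}{dx}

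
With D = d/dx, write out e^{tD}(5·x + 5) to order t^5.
5 t + 5 x + 5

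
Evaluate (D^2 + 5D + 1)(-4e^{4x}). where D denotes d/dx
- 148 e^{4 x}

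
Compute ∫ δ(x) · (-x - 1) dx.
-1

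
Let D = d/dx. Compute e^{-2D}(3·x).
3 x - 6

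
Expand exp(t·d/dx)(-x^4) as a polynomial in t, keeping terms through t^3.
x \left(- 4 t^{3} - 6 t^{2} x - 4 t x^{2} - x^{3}\right)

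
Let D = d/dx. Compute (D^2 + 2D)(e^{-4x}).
8 e^{- 4 x}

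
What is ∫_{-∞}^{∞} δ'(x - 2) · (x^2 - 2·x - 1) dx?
-2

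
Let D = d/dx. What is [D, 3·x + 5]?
3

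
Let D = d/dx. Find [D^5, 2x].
10D^{4}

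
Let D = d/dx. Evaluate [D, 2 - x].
-1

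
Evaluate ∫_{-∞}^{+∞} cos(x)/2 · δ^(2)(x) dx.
- \frac{1}{2}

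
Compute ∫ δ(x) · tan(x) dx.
0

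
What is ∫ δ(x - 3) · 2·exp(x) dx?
2 e^{3}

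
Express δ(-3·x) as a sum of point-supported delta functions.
\frac{\delta(x)}{3}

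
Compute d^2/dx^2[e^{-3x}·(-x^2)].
\left(- 9 x^{2} + 12 x - 2\right) e^{- 3 x}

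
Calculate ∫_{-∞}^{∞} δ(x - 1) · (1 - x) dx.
0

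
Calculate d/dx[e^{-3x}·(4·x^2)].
4 x \left(2 - 3 x\right) e^{- 3 x}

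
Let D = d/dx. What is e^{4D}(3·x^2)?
3 x^{2} + 24 x + 48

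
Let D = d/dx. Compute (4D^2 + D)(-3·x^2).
- 6 x - 24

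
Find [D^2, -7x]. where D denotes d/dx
-14D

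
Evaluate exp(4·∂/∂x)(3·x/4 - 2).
\frac{3 x}{4} + 1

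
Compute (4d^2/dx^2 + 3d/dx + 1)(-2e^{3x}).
- 92 e^{3 x}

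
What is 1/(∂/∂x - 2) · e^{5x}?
\frac{e^{5 x}}{3}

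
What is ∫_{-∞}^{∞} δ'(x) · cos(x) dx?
0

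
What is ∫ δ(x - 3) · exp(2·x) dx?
e^{6}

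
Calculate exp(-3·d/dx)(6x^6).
6 x^{6} - 108 x^{5} + 810 x^{4} - 3240 x^{3} + 7290 x^{2} - 8748 x + 4374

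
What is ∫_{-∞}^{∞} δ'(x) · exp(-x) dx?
1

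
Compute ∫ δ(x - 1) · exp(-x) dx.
e^{-1}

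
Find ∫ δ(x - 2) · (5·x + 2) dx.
12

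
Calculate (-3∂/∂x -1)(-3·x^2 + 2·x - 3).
3 x^{2} + 16 x - 3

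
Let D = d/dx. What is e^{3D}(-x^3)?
- x^{3} - 9 x^{2} - 27 x - 27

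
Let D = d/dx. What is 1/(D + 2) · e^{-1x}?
e^{- x}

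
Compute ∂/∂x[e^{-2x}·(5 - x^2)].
2 \left(x^{2} - x - 5\right) e^{- 2 x}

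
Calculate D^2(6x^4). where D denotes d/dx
72 x^{2}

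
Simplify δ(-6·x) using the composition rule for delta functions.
\frac{\delta(x)}{6}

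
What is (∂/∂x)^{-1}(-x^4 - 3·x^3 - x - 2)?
- \frac{x^{5}}{5} - \frac{3 x^{4}}{4} - \frac{x^{2}}{2} - 2 x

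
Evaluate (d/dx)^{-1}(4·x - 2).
2 x^{2} - 2 x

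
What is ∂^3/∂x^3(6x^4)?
144 x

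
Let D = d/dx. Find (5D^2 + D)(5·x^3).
15 x \left(x + 10\right)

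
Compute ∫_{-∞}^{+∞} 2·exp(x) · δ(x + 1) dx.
\frac{2}{e}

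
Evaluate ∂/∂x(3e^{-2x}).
- 6 e^{- 2 x}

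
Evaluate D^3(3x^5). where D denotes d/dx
180 x^{2}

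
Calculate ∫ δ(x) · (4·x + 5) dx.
5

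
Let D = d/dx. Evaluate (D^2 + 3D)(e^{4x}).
28 e^{4 x}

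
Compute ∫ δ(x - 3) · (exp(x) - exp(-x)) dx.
2 \sinh{\left(3 \right)}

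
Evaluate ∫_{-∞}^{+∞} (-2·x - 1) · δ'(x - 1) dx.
2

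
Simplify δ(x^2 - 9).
\frac{\delta(x - 3) + \delta(x + 3)}{6}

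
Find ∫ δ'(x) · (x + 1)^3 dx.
-3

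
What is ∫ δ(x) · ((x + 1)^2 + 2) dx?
3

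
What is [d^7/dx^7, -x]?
-7\frac{d^{6}}{dx^{6}}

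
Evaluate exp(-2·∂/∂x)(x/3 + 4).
\frac{x}{3} + \frac{10}{3}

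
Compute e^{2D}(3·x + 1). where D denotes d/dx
3 x + 7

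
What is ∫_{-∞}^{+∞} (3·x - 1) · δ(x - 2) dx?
5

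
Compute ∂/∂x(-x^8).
- 8 x^{7}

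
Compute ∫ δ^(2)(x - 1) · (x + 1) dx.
0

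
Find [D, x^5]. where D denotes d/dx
5 x^{4}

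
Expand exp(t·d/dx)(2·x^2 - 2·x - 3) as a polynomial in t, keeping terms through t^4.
2 t^{2} + 2 t \left(2 x - 1\right) + 2 x^{2} - 2 x - 3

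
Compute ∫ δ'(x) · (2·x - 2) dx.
-2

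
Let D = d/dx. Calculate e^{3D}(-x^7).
- x^{7} - 21 x^{6} - 189 x^{5} - 945 x^{4} - 2835 x^{3} - 5103 x^{2} - 5103 x - 2187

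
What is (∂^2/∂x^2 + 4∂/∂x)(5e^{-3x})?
- 15 e^{- 3 x}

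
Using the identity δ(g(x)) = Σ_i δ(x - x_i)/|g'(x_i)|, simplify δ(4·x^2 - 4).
\frac{\delta(x - 1) + \delta(x + 1)}{8}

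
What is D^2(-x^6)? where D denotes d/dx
- 30 x^{4}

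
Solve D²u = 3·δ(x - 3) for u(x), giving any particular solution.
\frac{3|x - 3|}{2}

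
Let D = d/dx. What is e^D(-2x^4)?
- 2 x^{4} - 8 x^{3} - 12 x^{2} - 8 x - 2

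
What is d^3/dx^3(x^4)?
24 x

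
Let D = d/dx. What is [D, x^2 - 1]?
2 x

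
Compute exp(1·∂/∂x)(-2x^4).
- 2 x^{4} - 8 x^{3} - 12 x^{2} - 8 x - 2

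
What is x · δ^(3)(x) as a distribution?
-3\delta^{(2)}(x)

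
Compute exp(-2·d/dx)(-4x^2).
- 4 x^{2} + 16 x - 16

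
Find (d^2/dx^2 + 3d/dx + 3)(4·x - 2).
12 x + 6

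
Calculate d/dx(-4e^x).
- 4 e^{x}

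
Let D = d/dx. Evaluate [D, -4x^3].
- 12 x^{2}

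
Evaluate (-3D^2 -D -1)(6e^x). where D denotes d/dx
- 30 e^{x}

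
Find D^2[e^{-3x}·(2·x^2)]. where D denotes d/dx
2 \left(9 x^{2} - 12 x + 2\right) e^{- 3 x}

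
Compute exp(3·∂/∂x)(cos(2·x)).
\cos{\left(2 x + 6 \right)}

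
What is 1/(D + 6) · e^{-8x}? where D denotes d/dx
- \frac{e^{- 8 x}}{2}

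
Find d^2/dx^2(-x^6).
- 30 x^{4}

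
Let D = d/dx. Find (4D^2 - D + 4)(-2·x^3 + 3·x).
- 8 x^{3} + 6 x^{2} - 36 x - 3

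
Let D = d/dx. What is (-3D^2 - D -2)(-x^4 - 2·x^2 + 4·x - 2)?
2 x^{4} + 4 x^{3} + 40 x^{2} - 4 x + 12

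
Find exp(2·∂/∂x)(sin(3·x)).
\sin{\left(3 x + 6 \right)}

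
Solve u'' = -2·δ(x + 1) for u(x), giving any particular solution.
-|x + 1|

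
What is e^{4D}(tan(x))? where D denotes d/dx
\tan{\left(x + 4 \right)}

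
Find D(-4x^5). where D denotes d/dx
- 20 x^{4}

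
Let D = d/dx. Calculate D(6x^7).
42 x^{6}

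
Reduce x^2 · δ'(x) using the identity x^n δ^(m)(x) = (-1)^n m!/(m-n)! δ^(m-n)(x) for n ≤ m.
0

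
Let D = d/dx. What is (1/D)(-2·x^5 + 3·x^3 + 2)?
- \frac{x^{6}}{3} + \frac{3 x^{4}}{4} + 2 x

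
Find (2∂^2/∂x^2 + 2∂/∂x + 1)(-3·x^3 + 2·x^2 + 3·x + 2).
- 3 x^{3} - 16 x^{2} - 25 x + 16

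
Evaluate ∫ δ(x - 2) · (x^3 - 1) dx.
7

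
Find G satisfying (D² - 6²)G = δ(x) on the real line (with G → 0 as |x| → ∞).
-\frac{e^{-6|x|}}{12}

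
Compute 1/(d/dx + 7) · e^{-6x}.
e^{- 6 x}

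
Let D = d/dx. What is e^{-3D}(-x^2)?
- x^{2} + 6 x - 9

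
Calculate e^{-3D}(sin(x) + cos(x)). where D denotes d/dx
\sqrt{2} \cos{\left(- x + \frac{\pi}{4} + 3 \right)}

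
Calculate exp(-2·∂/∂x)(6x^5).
6 x^{5} - 60 x^{4} + 240 x^{3} - 480 x^{2} + 480 x - 192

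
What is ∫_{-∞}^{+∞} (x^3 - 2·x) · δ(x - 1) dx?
-1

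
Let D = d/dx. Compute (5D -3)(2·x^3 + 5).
- 6 x^{3} + 30 x^{2} - 15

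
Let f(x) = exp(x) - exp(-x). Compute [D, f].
2 \cosh{\left(x \right)}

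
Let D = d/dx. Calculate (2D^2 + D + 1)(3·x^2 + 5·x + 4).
3 x^{2} + 11 x + 21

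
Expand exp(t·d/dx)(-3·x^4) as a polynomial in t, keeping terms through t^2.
3 x^{2} \left(- 6 t^{2} - 4 t x - x^{2}\right)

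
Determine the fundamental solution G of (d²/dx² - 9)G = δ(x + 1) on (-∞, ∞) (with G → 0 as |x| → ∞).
-\frac{e^{-3|x + 1|}}{6}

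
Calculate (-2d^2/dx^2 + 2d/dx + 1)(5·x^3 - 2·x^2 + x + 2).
5 x^{3} + 28 x^{2} - 67 x + 12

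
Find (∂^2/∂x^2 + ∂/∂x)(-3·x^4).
12 x^{2} \left(- x - 3\right)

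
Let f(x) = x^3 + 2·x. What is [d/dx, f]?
3 x^{2} + 2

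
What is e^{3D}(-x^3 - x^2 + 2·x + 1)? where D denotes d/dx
- x^{3} - 10 x^{2} - 31 x - 29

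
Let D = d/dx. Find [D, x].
1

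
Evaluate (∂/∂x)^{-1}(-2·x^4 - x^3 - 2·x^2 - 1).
- \frac{2 x^{5}}{5} - \frac{x^{4}}{4} - \frac{2 x^{3}}{3} - x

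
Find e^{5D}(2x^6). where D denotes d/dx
2 x^{6} + 60 x^{5} + 750 x^{4} + 5000 x^{3} + 18750 x^{2} + 37500 x + 31250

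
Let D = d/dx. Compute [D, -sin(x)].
- \cos{\left(x \right)}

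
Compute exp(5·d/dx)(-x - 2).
- x - 7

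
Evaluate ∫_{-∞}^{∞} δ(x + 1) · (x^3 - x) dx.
0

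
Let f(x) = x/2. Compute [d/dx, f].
\frac{1}{2}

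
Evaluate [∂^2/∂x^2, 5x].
10\frac{d}{dx}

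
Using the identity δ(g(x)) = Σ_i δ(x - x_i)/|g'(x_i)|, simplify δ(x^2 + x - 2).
\frac{\delta(x + 2) + \delta(x - 1)}{3}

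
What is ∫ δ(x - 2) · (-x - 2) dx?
-4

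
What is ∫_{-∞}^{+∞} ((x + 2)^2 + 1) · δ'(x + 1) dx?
-2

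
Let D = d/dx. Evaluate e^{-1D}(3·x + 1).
3 x - 2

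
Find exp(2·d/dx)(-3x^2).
- 3 x^{2} - 12 x - 12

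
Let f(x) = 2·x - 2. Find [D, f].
2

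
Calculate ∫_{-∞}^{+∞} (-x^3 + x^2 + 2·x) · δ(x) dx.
0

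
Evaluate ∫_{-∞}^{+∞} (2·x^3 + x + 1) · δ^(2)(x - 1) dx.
12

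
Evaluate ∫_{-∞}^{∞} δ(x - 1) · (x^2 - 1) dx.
0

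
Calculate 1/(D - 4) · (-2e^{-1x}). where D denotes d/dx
\frac{2 e^{- x}}{5}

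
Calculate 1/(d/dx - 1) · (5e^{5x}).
\frac{5 e^{5 x}}{4}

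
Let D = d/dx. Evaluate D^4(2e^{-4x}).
512 e^{- 4 x}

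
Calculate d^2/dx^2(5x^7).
210 x^{5}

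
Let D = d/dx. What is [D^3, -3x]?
-9D^{2}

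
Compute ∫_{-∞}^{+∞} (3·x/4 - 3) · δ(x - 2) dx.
- \frac{3}{2}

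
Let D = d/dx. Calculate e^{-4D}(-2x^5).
- 2 x^{5} + 40 x^{4} - 320 x^{3} + 1280 x^{2} - 2560 x + 2048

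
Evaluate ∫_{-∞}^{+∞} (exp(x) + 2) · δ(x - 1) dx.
2 + e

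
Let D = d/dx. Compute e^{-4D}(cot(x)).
\cot{\left(x - 4 \right)}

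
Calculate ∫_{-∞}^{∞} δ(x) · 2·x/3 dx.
0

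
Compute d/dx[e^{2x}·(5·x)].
\left(10 x + 5\right) e^{2 x}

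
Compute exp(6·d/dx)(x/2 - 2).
\frac{x}{2} + 1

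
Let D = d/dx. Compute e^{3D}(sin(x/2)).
\sin{\left(\frac{x}{2} + \frac{3}{2} \right)}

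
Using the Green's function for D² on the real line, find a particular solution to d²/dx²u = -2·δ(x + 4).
-|x + 4|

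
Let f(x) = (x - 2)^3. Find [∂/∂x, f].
3 \left(x - 2\right)^{2}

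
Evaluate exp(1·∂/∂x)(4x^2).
4 x^{2} + 8 x + 4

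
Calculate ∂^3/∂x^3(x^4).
24 x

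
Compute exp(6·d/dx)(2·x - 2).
2 x + 10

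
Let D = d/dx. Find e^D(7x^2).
7 x^{2} + 14 x + 7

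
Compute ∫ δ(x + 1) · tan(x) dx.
- \tan{\left(1 \right)}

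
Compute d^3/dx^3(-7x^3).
-42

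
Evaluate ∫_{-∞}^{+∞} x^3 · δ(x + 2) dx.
-8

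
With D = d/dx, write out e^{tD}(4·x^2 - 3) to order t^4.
4 t^{2} + 8 t x + 4 x^{2} - 3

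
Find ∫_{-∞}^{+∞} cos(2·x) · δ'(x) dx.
0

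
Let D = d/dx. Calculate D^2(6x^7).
252 x^{5}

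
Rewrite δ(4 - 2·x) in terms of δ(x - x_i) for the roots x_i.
\frac{\delta(x - 2)}{2}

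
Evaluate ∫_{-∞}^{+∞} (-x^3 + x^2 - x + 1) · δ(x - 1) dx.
0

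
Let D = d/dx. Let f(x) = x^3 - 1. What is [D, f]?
3 x^{2}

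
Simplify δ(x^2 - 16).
\frac{\delta(x + 4) + \delta(x - 4)}{8}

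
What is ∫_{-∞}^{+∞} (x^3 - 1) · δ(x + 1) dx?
-2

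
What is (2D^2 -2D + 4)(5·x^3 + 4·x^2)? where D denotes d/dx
20 x^{3} - 14 x^{2} + 44 x + 16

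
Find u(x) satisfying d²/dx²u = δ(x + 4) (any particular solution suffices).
\frac{|x + 4|}{2}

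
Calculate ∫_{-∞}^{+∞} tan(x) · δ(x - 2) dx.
\tan{\left(2 \right)}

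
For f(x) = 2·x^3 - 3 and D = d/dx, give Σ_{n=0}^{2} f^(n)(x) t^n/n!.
6 t^{2} x + 6 t x^{2} + 2 x^{3} - 3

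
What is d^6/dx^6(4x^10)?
604800 x^{4}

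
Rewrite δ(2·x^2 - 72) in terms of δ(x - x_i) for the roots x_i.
\frac{\delta(x - 6) + \delta(x + 6)}{24}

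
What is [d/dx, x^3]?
3 x^{2}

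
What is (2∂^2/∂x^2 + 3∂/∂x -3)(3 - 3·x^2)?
9 x^{2} - 18 x - 21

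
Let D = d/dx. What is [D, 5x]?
5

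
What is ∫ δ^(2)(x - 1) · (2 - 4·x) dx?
0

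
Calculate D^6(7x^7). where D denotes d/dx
35280 x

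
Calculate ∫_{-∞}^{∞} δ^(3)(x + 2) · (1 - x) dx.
0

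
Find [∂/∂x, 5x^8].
40 x^{7}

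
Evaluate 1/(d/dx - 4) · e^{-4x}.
- \frac{e^{- 4 x}}{8}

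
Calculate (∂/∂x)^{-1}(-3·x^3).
- \frac{3 x^{4}}{4}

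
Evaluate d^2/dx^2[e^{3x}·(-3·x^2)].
\left(- 27 x^{2} - 36 x - 6\right) e^{3 x}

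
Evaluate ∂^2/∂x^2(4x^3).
24 x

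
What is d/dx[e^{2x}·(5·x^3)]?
x^{2} \left(10 x + 15\right) e^{2 x}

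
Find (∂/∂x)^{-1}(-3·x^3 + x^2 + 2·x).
- \frac{3 x^{4}}{4} + \frac{x^{3}}{3} + x^{2}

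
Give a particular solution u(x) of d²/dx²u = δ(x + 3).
\frac{|x + 3|}{2}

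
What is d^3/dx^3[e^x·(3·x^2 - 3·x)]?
3 \left(x^{2} + 5 x + 3\right) e^{x}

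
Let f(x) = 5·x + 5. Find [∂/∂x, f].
5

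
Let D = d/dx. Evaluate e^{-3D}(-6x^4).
- 6 x^{4} + 72 x^{3} - 324 x^{2} + 648 x - 486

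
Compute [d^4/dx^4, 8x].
32\frac{d^{3}}{dx^{3}}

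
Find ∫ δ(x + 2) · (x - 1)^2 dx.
9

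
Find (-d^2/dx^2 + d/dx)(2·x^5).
10 x^{3} \left(x - 4\right)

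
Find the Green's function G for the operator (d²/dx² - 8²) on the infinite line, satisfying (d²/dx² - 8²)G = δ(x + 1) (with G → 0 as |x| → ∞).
-\frac{e^{-8|x + 1|}}{16}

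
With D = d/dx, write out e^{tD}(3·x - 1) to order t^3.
3 t + 3 x - 1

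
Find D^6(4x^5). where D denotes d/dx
0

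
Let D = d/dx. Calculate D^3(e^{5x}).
125 e^{5 x}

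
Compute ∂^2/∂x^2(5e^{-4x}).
80 e^{- 4 x}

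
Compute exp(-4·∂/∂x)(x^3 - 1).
x^{3} - 12 x^{2} + 48 x - 65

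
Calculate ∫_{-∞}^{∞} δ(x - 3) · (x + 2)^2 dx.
25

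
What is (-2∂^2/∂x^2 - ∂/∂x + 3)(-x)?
1 - 3 x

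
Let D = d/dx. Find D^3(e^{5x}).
125 e^{5 x}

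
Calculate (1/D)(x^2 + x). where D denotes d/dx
\frac{x^{3}}{3} + \frac{x^{2}}{2}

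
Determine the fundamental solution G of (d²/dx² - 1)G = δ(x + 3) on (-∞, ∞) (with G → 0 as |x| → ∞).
-\frac{e^{-|x + 3|}}{2}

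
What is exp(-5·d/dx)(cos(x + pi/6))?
\cos{\left(x - 5 + \frac{\pi}{6} \right)}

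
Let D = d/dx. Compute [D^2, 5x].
10D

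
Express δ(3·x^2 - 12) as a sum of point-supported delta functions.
\frac{\delta(x - 2) + \delta(x + 2)}{12}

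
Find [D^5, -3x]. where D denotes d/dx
-15D^{4}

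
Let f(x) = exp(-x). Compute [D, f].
- e^{- x}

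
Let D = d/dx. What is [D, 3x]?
3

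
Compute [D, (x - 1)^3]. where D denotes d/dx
3 \left(x - 1\right)^{2}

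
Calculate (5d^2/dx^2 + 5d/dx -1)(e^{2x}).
29 e^{2 x}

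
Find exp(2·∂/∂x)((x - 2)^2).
x^{2}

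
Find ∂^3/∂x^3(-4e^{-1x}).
4 e^{- x}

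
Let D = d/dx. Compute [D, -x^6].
- 6 x^{5}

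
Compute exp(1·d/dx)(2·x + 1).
2 x + 3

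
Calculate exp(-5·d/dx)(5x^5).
5 x^{5} - 125 x^{4} + 1250 x^{3} - 6250 x^{2} + 15625 x - 15625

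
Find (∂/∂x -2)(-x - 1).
2 x + 1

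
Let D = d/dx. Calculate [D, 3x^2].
6 x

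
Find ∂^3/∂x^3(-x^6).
- 120 x^{3}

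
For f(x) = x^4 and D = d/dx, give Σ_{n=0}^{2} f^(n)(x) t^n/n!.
x^{2} \left(6 t^{2} + 4 t x + x^{2}\right)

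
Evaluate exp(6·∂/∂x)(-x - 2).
- x - 8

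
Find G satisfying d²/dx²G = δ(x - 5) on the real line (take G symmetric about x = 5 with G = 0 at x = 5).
\frac{|x - 5|}{2}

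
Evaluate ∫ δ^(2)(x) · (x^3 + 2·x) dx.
0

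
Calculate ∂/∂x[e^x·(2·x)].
2 \left(x + 1\right) e^{x}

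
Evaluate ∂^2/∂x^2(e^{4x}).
16 e^{4 x}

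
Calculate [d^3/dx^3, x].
3\frac{d^{2}}{dx^{2}}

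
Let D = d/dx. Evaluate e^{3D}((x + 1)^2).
x^{2} + 8 x + 16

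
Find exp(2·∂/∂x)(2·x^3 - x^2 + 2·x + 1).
2 x^{3} + 11 x^{2} + 22 x + 17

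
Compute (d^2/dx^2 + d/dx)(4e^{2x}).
24 e^{2 x}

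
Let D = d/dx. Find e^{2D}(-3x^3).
- 3 x^{3} - 18 x^{2} - 36 x - 24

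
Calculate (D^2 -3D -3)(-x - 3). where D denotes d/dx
3 x + 12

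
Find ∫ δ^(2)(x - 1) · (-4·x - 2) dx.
0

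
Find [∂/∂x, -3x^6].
- 18 x^{5}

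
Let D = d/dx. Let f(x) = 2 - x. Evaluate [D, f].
-1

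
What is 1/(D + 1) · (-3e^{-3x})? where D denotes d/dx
\frac{3 e^{- 3 x}}{2}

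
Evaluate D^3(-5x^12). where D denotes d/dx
- 6600 x^{9}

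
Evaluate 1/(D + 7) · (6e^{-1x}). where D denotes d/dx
e^{- x}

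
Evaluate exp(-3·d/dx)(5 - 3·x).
14 - 3 x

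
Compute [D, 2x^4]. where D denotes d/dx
8 x^{3}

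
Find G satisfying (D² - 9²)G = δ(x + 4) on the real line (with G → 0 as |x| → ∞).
-\frac{e^{-9|x + 4|}}{18}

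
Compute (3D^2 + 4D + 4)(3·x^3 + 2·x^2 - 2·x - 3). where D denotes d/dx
12 x^{3} + 44 x^{2} + 62 x - 8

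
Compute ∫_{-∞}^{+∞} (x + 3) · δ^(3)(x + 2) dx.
0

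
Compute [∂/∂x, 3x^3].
9 x^{2}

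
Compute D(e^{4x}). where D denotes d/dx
4 e^{4 x}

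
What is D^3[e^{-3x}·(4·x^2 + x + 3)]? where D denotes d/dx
9 \left(- 12 x^{2} + 21 x - 14\right) e^{- 3 x}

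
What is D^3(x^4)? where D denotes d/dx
24 x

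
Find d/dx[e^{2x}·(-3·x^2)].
6 x \left(- x - 1\right) e^{2 x}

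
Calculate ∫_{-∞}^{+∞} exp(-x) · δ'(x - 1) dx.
e^{-1}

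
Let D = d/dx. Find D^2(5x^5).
100 x^{3}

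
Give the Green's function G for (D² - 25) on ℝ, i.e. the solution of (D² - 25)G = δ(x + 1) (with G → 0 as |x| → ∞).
-\frac{e^{-5|x + 1|}}{10}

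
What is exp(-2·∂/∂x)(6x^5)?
6 x^{5} - 60 x^{4} + 240 x^{3} - 480 x^{2} + 480 x - 192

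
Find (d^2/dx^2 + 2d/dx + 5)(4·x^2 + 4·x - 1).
20 x^{2} + 36 x + 11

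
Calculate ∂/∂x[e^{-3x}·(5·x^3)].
15 x^{2} \left(1 - x\right) e^{- 3 x}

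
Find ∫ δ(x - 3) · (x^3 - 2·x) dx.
21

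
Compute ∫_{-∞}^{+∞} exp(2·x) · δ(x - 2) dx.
e^{4}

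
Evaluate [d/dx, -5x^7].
- 35 x^{6}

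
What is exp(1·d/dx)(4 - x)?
3 - x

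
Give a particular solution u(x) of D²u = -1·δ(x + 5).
-\frac{|x + 5|}{2}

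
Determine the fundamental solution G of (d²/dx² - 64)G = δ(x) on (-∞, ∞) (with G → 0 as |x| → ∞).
-\frac{e^{-8|x|}}{16}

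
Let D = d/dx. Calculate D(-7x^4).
- 28 x^{3}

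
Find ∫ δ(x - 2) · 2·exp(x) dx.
2 e^{2}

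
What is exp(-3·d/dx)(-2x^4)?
- 2 x^{4} + 24 x^{3} - 108 x^{2} + 216 x - 162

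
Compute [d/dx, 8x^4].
32 x^{3}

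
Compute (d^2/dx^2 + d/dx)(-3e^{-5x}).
- 60 e^{- 5 x}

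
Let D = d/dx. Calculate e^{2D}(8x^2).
8 x^{2} + 32 x + 32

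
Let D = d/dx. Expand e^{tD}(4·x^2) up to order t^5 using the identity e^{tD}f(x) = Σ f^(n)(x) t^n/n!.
4 t^{2} + 8 t x + 4 x^{2}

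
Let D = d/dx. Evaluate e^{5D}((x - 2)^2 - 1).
x^{2} + 6 x + 8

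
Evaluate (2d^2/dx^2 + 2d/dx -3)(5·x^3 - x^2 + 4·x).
- 15 x^{3} + 33 x^{2} + 44 x + 4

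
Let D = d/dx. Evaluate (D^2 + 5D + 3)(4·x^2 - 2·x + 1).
12 x^{2} + 34 x + 1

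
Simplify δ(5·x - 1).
\frac{\delta(x - 1/5)}{5}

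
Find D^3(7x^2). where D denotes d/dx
0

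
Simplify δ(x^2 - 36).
\frac{\delta(x - 6) + \delta(x + 6)}{12}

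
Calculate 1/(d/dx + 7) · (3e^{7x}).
\frac{3 e^{7 x}}{14}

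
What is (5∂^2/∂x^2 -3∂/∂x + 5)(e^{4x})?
73 e^{4 x}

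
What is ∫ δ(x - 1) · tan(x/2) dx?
\tan{\left(\frac{1}{2} \right)}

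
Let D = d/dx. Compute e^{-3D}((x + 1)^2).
x^{2} - 4 x + 4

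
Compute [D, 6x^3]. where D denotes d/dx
18 x^{2}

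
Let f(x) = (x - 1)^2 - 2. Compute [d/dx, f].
2 x - 2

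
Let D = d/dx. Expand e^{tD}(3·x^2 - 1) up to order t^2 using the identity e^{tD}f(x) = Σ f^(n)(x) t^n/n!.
3 t^{2} + 6 t x + 3 x^{2} - 1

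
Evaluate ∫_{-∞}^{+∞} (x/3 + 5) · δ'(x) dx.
- \frac{1}{3}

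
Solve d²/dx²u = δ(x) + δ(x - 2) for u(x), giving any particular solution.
\frac{|x|}{2} + \frac{|x - 2|}{2}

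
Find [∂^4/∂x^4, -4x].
-16\frac{d^{3}}{dx^{3}}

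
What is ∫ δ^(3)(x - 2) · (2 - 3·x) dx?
0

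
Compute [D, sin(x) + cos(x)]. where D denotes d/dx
- \sin{\left(x \right)} + \cos{\left(x \right)}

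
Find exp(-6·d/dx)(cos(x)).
\cos{\left(x - 6 \right)}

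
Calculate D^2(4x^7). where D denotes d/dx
168 x^{5}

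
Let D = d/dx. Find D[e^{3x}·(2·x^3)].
6 x^{2} \left(x + 1\right) e^{3 x}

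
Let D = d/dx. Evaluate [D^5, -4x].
-20D^{4}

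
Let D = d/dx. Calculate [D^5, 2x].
10D^{4}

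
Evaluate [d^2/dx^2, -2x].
-4\frac{d}{dx}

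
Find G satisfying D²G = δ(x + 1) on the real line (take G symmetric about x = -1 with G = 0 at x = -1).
\frac{|x + 1|}{2}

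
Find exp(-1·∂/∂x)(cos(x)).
\cos{\left(x - 1 \right)}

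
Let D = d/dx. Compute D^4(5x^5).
600 x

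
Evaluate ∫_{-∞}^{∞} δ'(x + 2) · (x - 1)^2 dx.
6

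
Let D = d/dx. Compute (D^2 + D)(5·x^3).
15 x \left(x + 2\right)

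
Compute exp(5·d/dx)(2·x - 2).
2 x + 8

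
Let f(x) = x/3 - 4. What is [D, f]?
\frac{1}{3}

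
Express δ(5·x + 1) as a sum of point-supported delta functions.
\frac{\delta(x + 1/5)}{5}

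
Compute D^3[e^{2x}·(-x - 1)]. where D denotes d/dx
\left(- 8 x - 20\right) e^{2 x}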